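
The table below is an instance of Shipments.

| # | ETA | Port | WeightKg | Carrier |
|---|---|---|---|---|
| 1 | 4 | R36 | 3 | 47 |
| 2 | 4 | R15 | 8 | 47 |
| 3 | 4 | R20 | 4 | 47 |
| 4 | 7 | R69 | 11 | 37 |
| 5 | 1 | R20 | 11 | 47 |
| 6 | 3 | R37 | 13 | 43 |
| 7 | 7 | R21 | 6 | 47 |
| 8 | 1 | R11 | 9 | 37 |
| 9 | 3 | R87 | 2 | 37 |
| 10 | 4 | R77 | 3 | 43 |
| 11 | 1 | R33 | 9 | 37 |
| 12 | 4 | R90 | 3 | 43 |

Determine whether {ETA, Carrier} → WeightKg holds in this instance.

(ETA=4, Carrier=47): rows 1, 2, 3 → WeightKg takes values {3, 8, 4} — violation
(ETA=7, Carrier=37): row 4 → WeightKg = 11 ✓
(ETA=1, Carrier=47): row 5 → WeightKg = 11 ✓
(ETA=3, Carrier=43): row 6 → WeightKg = 13 ✓
(ETA=7, Carrier=47): row 7 → WeightKg = 6 ✓
(ETA=1, Carrier=37): rows 8, 11 → WeightKg = 9, 9 ✓
(ETA=3, Carrier=37): row 9 → WeightKg = 2 ✓
(ETA=4, Carrier=43): rows 10, 12 → WeightKg = 3, 3 ✓
Two rows agree on {ETA, Carrier} but differ on WeightKg, so {ETA, Carrier} → WeightKg does not hold.

No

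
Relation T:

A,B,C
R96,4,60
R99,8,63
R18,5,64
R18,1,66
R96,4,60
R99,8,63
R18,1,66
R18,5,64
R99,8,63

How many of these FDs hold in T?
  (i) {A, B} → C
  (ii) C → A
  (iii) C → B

3

(i) {A, B} → C: every LHS value maps to a single RHS value — holds.
(ii) C → A: every LHS value maps to a single RHS value — holds.
(iii) C → B: every LHS value maps to a single RHS value — holds.
3 of the 3 dependencies hold.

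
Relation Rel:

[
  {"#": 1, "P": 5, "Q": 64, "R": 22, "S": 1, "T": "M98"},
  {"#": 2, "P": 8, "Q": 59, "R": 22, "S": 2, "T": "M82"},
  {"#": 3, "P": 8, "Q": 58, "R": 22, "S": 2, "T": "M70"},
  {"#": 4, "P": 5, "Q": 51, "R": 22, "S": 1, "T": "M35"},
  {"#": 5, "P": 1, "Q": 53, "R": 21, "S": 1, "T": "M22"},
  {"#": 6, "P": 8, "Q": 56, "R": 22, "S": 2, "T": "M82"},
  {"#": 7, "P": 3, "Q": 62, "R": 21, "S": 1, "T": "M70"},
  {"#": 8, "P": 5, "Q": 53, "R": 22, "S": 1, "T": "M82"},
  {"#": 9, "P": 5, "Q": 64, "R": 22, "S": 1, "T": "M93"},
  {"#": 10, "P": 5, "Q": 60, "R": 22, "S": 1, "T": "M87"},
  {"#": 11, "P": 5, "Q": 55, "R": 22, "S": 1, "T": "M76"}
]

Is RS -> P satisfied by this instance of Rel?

No

(R=22, S=1): rows 1, 4, 8, 9, 10, 11 → P = 5, 5, 5, 5, 5, 5 ✓
(R=22, S=2): rows 2, 3, 6 → P = 8, 8, 8 ✓
(R=21, S=1): rows 5, 7 → P takes values {1, 3} — violation
Two rows agree on RS but differ on P, so RS -> P does not hold.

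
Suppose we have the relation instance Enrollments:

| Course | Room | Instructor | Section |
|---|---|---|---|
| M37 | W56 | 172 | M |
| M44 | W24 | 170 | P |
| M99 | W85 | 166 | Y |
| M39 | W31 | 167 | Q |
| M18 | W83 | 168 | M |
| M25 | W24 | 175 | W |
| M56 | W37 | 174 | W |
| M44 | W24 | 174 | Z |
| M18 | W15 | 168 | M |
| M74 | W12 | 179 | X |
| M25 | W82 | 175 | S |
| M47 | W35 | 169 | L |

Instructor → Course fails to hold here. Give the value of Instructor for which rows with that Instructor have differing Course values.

Instructor=172: 1 row → Course = M37 ✓
Instructor=170: 1 row → Course = M44 ✓
Instructor=166: 1 row → Course = M99 ✓
Instructor=167: 1 row → Course = M39 ✓
Instructor=168: 2 rows → Course = M18, M18 ✓
Instructor=175: 2 rows → Course = M25, M25 ✓
Instructor=174: 2 rows → Course takes values {M56, M44} — violation
Instructor=179: 1 row → Course = M74 ✓
Instructor=169: 1 row → Course = M47 ✓
The only Instructor value with inconsistent Course is Instructor=174.

174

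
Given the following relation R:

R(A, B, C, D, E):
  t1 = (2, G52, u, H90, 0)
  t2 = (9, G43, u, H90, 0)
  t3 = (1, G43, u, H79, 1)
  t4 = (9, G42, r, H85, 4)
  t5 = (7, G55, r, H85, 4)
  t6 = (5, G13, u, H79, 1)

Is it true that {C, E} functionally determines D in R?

Yes

(C=u, E=0): rows 1, 2 → D = H90, H90 ✓
(C=u, E=1): rows 3, 6 → D = H79, H79 ✓
(C=r, E=4): rows 4, 5 → D = H85, H85 ✓
Every {C, E} value is associated with a single D value, so {C, E} -> D holds.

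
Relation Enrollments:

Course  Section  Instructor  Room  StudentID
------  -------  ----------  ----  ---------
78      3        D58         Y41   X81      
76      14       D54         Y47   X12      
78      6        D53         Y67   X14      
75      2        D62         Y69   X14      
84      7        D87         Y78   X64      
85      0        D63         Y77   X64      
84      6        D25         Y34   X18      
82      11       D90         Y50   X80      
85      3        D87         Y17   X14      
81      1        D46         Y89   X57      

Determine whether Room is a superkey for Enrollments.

Yes

All 10 rows have distinct Room values, so Room → (all attributes) holds and Room is a superkey.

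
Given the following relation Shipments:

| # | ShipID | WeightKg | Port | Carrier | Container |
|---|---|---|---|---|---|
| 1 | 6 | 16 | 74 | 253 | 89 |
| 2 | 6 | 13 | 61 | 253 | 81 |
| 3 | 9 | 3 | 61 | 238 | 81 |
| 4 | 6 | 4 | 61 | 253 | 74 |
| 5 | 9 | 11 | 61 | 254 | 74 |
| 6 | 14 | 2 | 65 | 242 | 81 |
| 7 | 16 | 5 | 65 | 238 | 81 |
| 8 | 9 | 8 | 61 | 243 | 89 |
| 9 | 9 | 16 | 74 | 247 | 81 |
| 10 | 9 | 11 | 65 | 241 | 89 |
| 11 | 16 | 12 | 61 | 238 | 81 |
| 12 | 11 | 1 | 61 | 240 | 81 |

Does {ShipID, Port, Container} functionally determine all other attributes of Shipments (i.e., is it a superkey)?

All 12 rows have distinct {ShipID, Port, Container} values, so {ShipID, Port, Container} → (all attributes) holds and {ShipID, Port, Container} is a superkey.

Yes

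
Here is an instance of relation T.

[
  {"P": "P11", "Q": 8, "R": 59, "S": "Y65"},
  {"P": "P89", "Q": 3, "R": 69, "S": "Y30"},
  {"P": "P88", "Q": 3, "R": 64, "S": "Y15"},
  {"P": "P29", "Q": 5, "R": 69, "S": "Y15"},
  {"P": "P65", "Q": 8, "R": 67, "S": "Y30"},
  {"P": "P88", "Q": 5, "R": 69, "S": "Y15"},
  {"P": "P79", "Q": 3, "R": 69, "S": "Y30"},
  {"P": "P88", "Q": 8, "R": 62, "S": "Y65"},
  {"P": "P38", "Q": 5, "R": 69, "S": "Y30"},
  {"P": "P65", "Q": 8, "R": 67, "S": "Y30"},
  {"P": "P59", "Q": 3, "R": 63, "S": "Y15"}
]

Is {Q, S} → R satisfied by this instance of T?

No

(Q=8, S=Y65): 2 rows → R takes values {59, 62} — violation
(Q=3, S=Y30): 2 rows → R = 69, 69 ✓
(Q=3, S=Y15): 2 rows → R takes values {64, 63} — violation
(Q=5, S=Y15): 2 rows → R = 69, 69 ✓
(Q=8, S=Y30): 2 rows → R = 67, 67 ✓
(Q=5, S=Y30): 1 row → R = 69 ✓
Two rows agree on {Q, S} but differ on R, so {Q, S} → R does not hold.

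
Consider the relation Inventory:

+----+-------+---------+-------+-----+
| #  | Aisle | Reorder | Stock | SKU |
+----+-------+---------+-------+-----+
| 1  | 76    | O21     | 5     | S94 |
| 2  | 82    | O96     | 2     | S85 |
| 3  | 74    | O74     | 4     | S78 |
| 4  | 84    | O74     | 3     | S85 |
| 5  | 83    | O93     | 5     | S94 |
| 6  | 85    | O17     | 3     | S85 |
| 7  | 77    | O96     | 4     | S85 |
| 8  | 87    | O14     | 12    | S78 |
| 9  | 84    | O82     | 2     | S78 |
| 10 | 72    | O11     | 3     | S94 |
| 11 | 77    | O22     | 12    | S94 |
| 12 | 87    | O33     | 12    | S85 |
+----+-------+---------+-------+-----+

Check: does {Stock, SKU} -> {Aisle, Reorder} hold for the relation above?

No

(Stock=5, SKU=S94): rows 1, 5 → {Aisle,Reorder} takes values {(76, O21), (83, O93)} — violation
(Stock=2, SKU=S85): row 2 → {Aisle,Reorder} = (82, O96) ✓
(Stock=4, SKU=S78): row 3 → {Aisle,Reorder} = (74, O74) ✓
(Stock=3, SKU=S85): rows 4, 6 → {Aisle,Reorder} takes values {(84, O74), (85, O17)} — violation
(Stock=4, SKU=S85): row 7 → {Aisle,Reorder} = (77, O96) ✓
(Stock=12, SKU=S78): row 8 → {Aisle,Reorder} = (87, O14) ✓
(Stock=2, SKU=S78): row 9 → {Aisle,Reorder} = (84, O82) ✓
(Stock=3, SKU=S94): row 10 → {Aisle,Reorder} = (72, O11) ✓
(Stock=12, SKU=S94): row 11 → {Aisle,Reorder} = (77, O22) ✓
(Stock=12, SKU=S85): row 12 → {Aisle,Reorder} = (87, O33) ✓
Two rows agree on {Stock, SKU} but differ on {Aisle, Reorder}, so {Stock, SKU} -> {Aisle, Reorder} does not hold.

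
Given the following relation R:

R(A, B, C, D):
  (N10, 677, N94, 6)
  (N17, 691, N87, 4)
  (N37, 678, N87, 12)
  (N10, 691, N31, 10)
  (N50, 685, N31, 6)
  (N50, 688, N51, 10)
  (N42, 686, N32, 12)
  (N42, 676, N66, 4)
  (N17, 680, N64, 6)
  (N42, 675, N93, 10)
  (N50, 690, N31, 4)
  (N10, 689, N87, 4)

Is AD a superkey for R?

All 12 rows have distinct AD values, so AD → (all attributes) holds and AD is a superkey.

Yes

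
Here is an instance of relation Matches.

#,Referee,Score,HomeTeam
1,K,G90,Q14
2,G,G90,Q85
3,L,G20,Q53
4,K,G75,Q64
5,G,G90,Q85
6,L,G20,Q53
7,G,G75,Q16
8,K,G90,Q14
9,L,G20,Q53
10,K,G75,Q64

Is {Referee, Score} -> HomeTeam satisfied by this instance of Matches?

Yes

(Referee=K, Score=G90): rows 1, 8 → HomeTeam = Q14, Q14 ✓
(Referee=G, Score=G90): rows 2, 5 → HomeTeam = Q85, Q85 ✓
(Referee=L, Score=G20): rows 3, 6, 9 → HomeTeam = Q53, Q53, Q53 ✓
(Referee=K, Score=G75): rows 4, 10 → HomeTeam = Q64, Q64 ✓
(Referee=G, Score=G75): row 7 → HomeTeam = Q16 ✓
Every {Referee, Score} value is associated with a single HomeTeam value, so {Referee, Score} -> HomeTeam holds.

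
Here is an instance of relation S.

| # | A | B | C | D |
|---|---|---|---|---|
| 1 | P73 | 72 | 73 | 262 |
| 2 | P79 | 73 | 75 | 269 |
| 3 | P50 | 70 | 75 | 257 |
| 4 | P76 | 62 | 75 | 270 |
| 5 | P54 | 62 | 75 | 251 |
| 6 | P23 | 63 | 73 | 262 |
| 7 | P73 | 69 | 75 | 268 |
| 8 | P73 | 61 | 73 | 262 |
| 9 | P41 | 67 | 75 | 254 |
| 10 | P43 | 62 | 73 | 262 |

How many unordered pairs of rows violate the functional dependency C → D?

C=73: all 4 rows agree on D — 0 pairs.
C=75: violating pairs (2,3), (2,4), (2,5), (2,7), (2,9), (3,4), (3,5), (3,7), (3,9), (4,5), (4,7), (4,9), (5,7), (5,9), (7,9) — 15 pairs.

15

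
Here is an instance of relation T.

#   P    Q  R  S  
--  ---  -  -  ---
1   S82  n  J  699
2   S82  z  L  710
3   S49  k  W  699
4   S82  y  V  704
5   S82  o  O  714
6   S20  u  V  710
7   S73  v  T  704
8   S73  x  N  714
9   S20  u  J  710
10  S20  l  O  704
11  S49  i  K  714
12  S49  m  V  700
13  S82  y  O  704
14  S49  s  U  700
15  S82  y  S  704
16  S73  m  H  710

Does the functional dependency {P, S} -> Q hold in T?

(P=S82, S=699): row 1 → Q = n ✓
(P=S82, S=710): row 2 → Q = z ✓
(P=S49, S=699): row 3 → Q = k ✓
(P=S82, S=704): rows 4, 13, 15 → Q = y, y, y ✓
(P=S82, S=714): row 5 → Q = o ✓
(P=S20, S=710): rows 6, 9 → Q = u, u ✓
(P=S73, S=704): row 7 → Q = v ✓
(P=S73, S=714): row 8 → Q = x ✓
(P=S20, S=704): row 10 → Q = l ✓
(P=S49, S=714): row 11 → Q = i ✓
(P=S49, S=700): rows 12, 14 → Q takes values {m, s} — violation
(P=S73, S=710): row 16 → Q = m ✓
Two rows agree on {P, S} but differ on Q, so {P, S} -> Q does not hold.

No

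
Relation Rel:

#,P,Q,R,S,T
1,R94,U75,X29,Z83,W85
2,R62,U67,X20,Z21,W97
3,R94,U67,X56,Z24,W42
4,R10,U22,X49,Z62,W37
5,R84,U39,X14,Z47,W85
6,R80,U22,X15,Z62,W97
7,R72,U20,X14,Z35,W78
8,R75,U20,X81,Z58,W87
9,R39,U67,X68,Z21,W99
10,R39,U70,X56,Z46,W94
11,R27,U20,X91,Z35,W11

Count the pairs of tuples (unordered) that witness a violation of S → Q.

0

S=Z21: all 2 rows agree on Q — 0 pairs.
S=Z62: all 2 rows agree on Q — 0 pairs.
S=Z35: all 2 rows agree on Q — 0 pairs.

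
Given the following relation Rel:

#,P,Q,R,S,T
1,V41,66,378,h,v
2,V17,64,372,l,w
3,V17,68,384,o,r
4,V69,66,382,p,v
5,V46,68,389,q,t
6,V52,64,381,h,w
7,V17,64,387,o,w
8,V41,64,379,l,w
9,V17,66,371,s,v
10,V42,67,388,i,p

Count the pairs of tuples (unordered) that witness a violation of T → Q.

0

T=v: all 3 rows agree on Q — 0 pairs.
T=w: all 4 rows agree on Q — 0 pairs.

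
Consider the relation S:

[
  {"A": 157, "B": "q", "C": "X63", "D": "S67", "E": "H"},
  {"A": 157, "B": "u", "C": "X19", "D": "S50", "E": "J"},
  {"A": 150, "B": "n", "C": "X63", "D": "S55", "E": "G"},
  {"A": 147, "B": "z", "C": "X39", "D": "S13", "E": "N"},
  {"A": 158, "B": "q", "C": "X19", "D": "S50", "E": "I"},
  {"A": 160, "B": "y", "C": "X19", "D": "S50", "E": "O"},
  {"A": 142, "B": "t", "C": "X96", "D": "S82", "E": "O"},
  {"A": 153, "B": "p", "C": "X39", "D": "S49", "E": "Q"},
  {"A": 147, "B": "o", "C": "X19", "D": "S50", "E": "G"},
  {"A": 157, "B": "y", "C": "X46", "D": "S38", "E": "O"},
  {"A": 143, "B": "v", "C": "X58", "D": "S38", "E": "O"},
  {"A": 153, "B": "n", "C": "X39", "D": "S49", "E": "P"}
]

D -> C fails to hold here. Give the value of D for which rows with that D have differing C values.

D=S67: 1 row → C = X63 ✓
D=S50: 4 rows → C = X19, X19, X19, X19 ✓
D=S55: 1 row → C = X63 ✓
D=S13: 1 row → C = X39 ✓
D=S82: 1 row → C = X96 ✓
D=S49: 2 rows → C = X39, X39 ✓
D=S38: 2 rows → C takes values {X46, X58} — violation
The only D value with inconsistent C is D=S38.

S38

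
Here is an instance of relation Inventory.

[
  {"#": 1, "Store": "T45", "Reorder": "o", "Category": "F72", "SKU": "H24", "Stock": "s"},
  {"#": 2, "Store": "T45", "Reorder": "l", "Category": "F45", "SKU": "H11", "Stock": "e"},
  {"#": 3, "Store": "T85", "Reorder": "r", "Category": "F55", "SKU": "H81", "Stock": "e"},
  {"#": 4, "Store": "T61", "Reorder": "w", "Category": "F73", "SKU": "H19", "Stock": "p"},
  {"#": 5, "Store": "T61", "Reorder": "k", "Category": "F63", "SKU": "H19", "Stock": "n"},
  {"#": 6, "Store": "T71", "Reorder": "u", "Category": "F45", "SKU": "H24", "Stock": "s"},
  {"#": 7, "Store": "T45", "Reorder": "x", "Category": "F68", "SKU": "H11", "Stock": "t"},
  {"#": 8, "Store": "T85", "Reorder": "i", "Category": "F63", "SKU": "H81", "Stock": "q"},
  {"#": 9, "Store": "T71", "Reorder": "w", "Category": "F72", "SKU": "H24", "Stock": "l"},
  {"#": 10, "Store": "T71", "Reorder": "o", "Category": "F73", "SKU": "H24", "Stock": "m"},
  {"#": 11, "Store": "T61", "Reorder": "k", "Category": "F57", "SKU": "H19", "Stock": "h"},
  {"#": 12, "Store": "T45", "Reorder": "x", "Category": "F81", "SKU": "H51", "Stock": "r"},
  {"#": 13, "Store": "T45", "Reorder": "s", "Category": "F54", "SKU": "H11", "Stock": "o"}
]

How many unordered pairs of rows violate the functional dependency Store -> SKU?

Store=T45: violating pairs (1,2), (1,7), (1,12), (1,13), (2,12), (7,12), (12,13) — 7 pairs.
Store=T85: all 2 rows agree on SKU — 0 pairs.
Store=T61: all 3 rows agree on SKU — 0 pairs.
Store=T71: all 3 rows agree on SKU — 0 pairs.

7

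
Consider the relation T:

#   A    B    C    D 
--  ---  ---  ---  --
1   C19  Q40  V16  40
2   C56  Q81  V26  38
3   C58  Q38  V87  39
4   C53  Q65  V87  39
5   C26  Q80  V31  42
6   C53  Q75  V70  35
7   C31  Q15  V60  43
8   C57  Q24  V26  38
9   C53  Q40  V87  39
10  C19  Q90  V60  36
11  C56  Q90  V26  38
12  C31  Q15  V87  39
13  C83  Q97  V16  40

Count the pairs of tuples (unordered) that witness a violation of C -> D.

1

C=V16: all 2 rows agree on D — 0 pairs.
C=V26: all 3 rows agree on D — 0 pairs.
C=V87: all 4 rows agree on D — 0 pairs.
C=V60: violating pairs (7,10) — 1 pair.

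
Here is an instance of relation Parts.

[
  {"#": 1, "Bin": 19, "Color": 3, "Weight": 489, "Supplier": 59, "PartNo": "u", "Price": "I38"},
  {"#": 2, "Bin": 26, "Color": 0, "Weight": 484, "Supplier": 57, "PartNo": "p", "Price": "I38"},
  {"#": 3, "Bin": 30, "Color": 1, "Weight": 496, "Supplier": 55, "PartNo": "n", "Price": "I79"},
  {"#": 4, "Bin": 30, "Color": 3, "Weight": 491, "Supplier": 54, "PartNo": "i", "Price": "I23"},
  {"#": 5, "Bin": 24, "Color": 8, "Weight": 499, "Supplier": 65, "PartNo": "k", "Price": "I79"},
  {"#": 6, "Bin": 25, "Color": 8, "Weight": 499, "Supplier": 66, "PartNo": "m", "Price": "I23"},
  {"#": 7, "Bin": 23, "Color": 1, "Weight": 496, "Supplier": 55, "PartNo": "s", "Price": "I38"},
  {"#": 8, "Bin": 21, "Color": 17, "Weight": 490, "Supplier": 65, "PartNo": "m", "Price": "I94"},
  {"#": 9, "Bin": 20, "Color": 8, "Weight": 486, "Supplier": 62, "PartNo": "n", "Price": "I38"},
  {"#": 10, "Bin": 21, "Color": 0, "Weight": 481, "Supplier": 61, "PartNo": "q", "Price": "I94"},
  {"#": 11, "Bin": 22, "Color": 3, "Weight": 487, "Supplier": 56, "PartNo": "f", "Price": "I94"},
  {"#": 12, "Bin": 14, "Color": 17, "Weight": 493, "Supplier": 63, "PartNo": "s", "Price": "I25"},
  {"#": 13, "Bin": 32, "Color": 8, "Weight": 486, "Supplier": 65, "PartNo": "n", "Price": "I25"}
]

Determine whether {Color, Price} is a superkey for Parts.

All 13 rows have distinct {Color, Price} values, so {Color, Price} → (all attributes) holds and {Color, Price} is a superkey.

Yes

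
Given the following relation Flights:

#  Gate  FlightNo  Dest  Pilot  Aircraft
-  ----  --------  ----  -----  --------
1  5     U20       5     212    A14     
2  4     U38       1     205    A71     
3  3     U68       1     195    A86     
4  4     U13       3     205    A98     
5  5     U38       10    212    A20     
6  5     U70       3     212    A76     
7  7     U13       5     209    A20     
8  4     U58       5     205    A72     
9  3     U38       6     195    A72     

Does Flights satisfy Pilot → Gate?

Yes

Pilot=212: rows 1, 5, 6 → Gate = 5, 5, 5 ✓
Pilot=205: rows 2, 4, 8 → Gate = 4, 4, 4 ✓
Pilot=195: rows 3, 9 → Gate = 3, 3 ✓
Pilot=209: row 7 → Gate = 7 ✓
Every Pilot value is associated with a single Gate value, so Pilot → Gate holds.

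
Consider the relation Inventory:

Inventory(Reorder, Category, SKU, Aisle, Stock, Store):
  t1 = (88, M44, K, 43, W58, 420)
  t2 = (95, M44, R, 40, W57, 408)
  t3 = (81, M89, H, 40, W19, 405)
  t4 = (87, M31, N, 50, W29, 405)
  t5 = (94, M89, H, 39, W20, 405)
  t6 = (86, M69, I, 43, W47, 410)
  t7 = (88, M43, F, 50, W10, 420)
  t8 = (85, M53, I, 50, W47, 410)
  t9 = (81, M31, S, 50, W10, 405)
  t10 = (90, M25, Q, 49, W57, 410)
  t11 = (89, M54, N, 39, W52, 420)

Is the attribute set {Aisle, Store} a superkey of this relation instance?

No

Rows 4 and 9 have the same {Aisle, Store} value (Aisle=50, Store=405) but are distinct tuples, so {Aisle, Store} does not determine every attribute — not a superkey.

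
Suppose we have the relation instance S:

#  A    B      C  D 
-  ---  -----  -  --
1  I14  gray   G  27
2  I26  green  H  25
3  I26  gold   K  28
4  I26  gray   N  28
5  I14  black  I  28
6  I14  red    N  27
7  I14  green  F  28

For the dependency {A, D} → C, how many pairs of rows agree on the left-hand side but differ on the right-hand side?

3

(A=I14, D=27): violating pairs (1,6) — 1 pair.
(A=I26, D=28): violating pairs (3,4) — 1 pair.
(A=I14, D=28): violating pairs (5,7) — 1 pair.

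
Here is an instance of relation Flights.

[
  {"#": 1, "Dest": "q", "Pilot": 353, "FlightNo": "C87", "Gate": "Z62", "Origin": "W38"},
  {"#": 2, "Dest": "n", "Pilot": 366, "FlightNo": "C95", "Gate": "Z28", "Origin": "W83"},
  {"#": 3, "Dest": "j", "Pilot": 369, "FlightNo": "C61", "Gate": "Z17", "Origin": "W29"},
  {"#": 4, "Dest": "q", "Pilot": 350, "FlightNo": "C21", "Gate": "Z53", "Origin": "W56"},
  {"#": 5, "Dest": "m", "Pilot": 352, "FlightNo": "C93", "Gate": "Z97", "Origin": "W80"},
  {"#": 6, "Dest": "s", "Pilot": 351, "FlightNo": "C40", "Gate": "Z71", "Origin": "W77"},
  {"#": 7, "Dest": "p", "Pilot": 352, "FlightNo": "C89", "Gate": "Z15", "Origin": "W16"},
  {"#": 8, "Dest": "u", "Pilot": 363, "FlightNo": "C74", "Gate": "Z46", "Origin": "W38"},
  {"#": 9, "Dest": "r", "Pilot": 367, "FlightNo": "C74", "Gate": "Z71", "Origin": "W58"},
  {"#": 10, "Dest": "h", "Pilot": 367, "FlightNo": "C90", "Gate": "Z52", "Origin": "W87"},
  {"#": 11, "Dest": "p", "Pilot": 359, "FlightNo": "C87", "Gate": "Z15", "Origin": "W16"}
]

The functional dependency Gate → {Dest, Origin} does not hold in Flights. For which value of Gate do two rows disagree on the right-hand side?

Gate=Z62: row 1 → {Dest,Origin} = (q, W38) ✓
Gate=Z28: row 2 → {Dest,Origin} = (n, W83) ✓
Gate=Z17: row 3 → {Dest,Origin} = (j, W29) ✓
Gate=Z53: row 4 → {Dest,Origin} = (q, W56) ✓
Gate=Z97: row 5 → {Dest,Origin} = (m, W80) ✓
Gate=Z71: rows 6, 9 → {Dest,Origin} takes values {(s, W77), (r, W58)} — violation
Gate=Z15: rows 7, 11 → {Dest,Origin} = (p, W16), (p, W16) ✓
Gate=Z46: row 8 → {Dest,Origin} = (u, W38) ✓
Gate=Z52: row 10 → {Dest,Origin} = (h, W87) ✓
The only Gate value with inconsistent RHS is Gate=Z71.

Z71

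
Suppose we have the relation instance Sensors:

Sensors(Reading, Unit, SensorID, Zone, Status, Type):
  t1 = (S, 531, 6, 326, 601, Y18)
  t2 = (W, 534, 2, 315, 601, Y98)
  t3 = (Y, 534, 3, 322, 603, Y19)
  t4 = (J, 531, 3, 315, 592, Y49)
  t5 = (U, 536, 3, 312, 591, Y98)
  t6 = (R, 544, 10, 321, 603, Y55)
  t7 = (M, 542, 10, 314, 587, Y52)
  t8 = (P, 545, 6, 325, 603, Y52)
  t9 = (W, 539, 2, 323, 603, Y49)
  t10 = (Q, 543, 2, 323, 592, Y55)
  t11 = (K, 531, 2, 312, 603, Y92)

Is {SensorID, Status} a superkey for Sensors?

No

Rows 9 and 11 have the same {SensorID, Status} value (SensorID=2, Status=603) but are distinct tuples, so {SensorID, Status} does not determine every attribute — not a superkey.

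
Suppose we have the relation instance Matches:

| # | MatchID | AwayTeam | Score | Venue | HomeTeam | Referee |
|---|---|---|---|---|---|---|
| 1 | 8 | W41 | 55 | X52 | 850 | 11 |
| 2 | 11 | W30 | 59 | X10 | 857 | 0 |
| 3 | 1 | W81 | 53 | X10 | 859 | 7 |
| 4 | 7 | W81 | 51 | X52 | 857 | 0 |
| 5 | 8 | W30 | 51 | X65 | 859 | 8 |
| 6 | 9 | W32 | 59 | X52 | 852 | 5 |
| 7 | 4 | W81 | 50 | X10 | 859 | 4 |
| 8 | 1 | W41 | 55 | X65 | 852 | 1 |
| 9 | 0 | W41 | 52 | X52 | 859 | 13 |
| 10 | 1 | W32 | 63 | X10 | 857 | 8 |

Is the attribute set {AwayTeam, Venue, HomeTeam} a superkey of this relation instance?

No

Rows 3 and 7 have the same {AwayTeam, Venue, HomeTeam} value (AwayTeam=W81, Venue=X10, HomeTeam=859) but are distinct tuples, so {AwayTeam, Venue, HomeTeam} does not determine every attribute — not a superkey.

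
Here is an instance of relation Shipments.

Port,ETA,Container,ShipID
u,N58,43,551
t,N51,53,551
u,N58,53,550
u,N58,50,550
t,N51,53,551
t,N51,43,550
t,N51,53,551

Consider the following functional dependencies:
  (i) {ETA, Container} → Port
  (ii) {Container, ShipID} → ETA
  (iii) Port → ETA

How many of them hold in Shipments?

(i) {ETA, Container} → Port: every LHS value maps to a single RHS value — holds.
(ii) {Container, ShipID} → ETA: every LHS value maps to a single RHS value — holds.
(iii) Port → ETA: every LHS value maps to a single RHS value — holds.
3 of the 3 dependencies hold.

3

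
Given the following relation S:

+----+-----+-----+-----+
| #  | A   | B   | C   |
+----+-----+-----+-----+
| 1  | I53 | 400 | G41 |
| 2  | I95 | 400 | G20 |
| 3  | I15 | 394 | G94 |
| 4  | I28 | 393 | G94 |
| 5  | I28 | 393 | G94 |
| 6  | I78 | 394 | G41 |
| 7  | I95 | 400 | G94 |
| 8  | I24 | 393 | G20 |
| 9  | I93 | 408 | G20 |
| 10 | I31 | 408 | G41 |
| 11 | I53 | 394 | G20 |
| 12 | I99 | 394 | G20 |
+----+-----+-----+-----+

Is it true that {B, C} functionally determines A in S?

No

(B=400, C=G41): row 1 → A = I53 ✓
(B=400, C=G20): row 2 → A = I95 ✓
(B=394, C=G94): row 3 → A = I15 ✓
(B=393, C=G94): rows 4, 5 → A = I28, I28 ✓
(B=394, C=G41): row 6 → A = I78 ✓
(B=400, C=G94): row 7 → A = I95 ✓
(B=393, C=G20): row 8 → A = I24 ✓
(B=408, C=G20): row 9 → A = I93 ✓
(B=408, C=G41): row 10 → A = I31 ✓
(B=394, C=G20): rows 11, 12 → A takes values {I53, I99} — violation
Two rows agree on {B, C} but differ on A, so {B, C} → A does not hold.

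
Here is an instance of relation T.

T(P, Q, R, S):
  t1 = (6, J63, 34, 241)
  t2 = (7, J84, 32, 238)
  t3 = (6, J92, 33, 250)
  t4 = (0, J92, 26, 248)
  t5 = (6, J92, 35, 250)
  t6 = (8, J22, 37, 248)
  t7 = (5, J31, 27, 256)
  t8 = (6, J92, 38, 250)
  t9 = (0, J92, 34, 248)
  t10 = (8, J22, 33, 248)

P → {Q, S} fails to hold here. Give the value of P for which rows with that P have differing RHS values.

P=6: rows 1, 3, 5, 8 → {Q,S} takes values {(J63, 241), (J92, 250)} — violation
P=7: row 2 → {Q,S} = (J84, 238) ✓
P=0: rows 4, 9 → {Q,S} = (J92, 248), (J92, 248) ✓
P=8: rows 6, 10 → {Q,S} = (J22, 248), (J22, 248) ✓
P=5: row 7 → {Q,S} = (J31, 256) ✓
The only P value with inconsistent RHS is P=6.

6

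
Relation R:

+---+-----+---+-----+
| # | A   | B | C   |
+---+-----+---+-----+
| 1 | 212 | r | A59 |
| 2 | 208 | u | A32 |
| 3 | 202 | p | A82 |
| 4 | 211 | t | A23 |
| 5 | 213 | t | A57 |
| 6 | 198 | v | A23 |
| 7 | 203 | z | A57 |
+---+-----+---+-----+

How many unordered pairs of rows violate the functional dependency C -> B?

C=A23: violating pairs (4,6) — 1 pair.
C=A57: violating pairs (5,7) — 1 pair.

2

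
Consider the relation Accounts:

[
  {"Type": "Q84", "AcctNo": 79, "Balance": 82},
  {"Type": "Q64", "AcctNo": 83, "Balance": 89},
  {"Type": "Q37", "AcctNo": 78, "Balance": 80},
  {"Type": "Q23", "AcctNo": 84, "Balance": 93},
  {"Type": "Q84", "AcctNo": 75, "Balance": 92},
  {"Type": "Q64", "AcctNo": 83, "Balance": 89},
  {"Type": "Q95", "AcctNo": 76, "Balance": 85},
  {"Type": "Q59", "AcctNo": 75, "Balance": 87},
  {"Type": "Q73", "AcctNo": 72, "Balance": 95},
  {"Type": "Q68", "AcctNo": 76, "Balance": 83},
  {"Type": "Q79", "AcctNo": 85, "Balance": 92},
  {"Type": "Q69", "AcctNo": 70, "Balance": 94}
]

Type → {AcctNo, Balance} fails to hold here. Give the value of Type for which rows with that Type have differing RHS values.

Q84

Type=Q84: 2 rows → {AcctNo,Balance} takes values {(79, 82), (75, 92)} — violation
Type=Q64: 2 rows → {AcctNo,Balance} = (83, 89), (83, 89) ✓
Type=Q37: 1 row → {AcctNo,Balance} = (78, 80) ✓
Type=Q23: 1 row → {AcctNo,Balance} = (84, 93) ✓
Type=Q95: 1 row → {AcctNo,Balance} = (76, 85) ✓
Type=Q59: 1 row → {AcctNo,Balance} = (75, 87) ✓
Type=Q73: 1 row → {AcctNo,Balance} = (72, 95) ✓
Type=Q68: 1 row → {AcctNo,Balance} = (76, 83) ✓
Type=Q79: 1 row → {AcctNo,Balance} = (85, 92) ✓
Type=Q69: 1 row → {AcctNo,Balance} = (70, 94) ✓
The only Type value with inconsistent RHS is Type=Q84.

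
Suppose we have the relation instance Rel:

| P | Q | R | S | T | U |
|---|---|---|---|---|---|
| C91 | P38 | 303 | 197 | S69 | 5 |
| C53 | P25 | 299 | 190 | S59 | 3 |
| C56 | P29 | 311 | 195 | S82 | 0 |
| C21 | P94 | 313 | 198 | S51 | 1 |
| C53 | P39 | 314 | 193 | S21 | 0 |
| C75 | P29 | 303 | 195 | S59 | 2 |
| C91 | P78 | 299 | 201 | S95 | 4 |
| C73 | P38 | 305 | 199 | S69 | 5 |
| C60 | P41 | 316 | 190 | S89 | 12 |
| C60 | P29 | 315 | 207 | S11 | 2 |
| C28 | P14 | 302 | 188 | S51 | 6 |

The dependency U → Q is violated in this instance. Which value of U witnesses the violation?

U=5: 2 rows → Q = P38, P38 ✓
U=3: 1 row → Q = P25 ✓
U=0: 2 rows → Q takes values {P29, P39} — violation
U=1: 1 row → Q = P94 ✓
U=2: 2 rows → Q = P29, P29 ✓
U=4: 1 row → Q = P78 ✓
U=12: 1 row → Q = P41 ✓
U=6: 1 row → Q = P14 ✓
The only U value with inconsistent Q is U=0.

0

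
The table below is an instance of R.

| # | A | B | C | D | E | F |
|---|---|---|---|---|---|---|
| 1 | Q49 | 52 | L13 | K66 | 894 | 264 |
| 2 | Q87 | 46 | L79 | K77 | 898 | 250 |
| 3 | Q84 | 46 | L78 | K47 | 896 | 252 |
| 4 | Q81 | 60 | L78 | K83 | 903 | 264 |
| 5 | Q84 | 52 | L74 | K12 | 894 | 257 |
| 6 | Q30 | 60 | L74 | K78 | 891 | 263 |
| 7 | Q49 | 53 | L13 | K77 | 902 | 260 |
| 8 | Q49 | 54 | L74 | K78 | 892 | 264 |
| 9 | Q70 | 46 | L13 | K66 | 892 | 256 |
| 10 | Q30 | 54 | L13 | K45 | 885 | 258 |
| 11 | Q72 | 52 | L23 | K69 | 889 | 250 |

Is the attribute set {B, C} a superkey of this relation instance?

All 11 rows have distinct {B, C} values, so {B, C} → (all attributes) holds and {B, C} is a superkey.

Yes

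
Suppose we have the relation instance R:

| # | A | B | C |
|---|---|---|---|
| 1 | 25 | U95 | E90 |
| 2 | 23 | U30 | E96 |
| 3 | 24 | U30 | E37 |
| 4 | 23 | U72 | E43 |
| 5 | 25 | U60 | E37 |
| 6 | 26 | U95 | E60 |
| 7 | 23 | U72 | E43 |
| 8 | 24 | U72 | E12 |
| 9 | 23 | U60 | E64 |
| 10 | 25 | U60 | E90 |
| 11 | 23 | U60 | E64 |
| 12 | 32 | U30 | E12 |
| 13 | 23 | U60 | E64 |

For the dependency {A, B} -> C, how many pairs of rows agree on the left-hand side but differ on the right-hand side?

1

(A=23, B=U72): all 2 rows agree on C — 0 pairs.
(A=25, B=U60): violating pairs (5,10) — 1 pair.
(A=23, B=U60): all 3 rows agree on C — 0 pairs.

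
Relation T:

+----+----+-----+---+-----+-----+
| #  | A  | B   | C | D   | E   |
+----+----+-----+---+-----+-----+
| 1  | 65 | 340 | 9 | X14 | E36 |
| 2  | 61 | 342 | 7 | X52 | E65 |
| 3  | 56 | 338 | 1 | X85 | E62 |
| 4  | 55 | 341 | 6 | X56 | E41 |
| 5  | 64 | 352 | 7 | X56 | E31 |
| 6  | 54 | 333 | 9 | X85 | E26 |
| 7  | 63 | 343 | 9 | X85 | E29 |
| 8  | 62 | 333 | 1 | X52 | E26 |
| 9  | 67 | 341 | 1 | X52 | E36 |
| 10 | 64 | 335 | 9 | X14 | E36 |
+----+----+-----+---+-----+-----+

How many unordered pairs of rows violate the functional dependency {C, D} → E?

(C=9, D=X14): all 2 rows agree on E — 0 pairs.
(C=9, D=X85): violating pairs (6,7) — 1 pair.
(C=1, D=X52): violating pairs (8,9) — 1 pair.

2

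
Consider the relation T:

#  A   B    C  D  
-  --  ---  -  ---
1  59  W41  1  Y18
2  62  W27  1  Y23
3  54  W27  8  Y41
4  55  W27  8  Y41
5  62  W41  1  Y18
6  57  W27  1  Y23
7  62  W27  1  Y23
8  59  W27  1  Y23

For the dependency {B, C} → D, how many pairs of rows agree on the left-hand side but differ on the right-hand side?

0

(B=W41, C=1): all 2 rows agree on D — 0 pairs.
(B=W27, C=1): all 4 rows agree on D — 0 pairs.
(B=W27, C=8): all 2 rows agree on D — 0 pairs.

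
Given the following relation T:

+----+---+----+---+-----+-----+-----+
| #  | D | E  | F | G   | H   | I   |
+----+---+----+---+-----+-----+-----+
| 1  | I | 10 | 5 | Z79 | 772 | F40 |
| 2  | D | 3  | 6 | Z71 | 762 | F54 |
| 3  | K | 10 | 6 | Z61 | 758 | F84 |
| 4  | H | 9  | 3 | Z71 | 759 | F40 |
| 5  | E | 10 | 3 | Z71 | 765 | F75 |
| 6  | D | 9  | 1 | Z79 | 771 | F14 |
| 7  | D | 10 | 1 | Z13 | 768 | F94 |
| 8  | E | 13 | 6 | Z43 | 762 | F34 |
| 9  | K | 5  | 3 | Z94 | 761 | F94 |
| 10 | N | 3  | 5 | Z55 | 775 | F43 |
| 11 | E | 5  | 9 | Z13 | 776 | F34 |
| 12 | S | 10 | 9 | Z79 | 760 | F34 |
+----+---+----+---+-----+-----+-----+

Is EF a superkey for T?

Yes

All 12 rows have distinct EF values, so EF → (all attributes) holds and EF is a superkey.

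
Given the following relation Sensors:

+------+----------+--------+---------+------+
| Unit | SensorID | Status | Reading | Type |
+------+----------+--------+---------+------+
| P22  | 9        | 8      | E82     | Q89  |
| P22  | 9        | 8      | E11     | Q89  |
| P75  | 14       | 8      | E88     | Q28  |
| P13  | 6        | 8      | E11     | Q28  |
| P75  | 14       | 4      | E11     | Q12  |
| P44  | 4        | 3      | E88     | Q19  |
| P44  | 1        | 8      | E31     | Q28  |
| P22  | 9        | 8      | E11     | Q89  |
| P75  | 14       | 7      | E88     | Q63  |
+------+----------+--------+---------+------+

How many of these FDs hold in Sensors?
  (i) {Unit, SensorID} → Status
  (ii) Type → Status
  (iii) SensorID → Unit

2

(i) {Unit, SensorID} → Status: (Unit=P75, SensorID=14): 3 rows → Status takes values {8, 4, 7} — violation — fails.
(ii) Type → Status: every LHS value maps to a single RHS value — holds.
(iii) SensorID → Unit: every LHS value maps to a single RHS value — holds.
2 of the 3 dependencies hold.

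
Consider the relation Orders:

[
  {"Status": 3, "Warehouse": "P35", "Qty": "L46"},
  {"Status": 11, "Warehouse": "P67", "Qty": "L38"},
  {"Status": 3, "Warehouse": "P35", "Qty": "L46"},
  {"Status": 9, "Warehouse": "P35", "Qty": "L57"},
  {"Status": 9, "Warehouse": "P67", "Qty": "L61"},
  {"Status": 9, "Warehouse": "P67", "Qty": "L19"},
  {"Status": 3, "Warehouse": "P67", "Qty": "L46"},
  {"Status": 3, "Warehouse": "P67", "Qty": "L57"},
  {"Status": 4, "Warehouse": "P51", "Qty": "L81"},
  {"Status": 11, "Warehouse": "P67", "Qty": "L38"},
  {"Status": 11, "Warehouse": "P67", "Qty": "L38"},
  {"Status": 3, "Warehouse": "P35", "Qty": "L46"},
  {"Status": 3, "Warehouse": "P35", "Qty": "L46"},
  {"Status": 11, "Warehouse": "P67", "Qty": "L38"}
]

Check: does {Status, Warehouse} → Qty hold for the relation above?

No

(Status=3, Warehouse=P35): 4 rows → Qty = L46, L46, L46, L46 ✓
(Status=11, Warehouse=P67): 4 rows → Qty = L38, L38, L38, L38 ✓
(Status=9, Warehouse=P35): 1 row → Qty = L57 ✓
(Status=9, Warehouse=P67): 2 rows → Qty takes values {L61, L19} — violation
(Status=3, Warehouse=P67): 2 rows → Qty takes values {L46, L57} — violation
(Status=4, Warehouse=P51): 1 row → Qty = L81 ✓
Two rows agree on {Status, Warehouse} but differ on Qty, so {Status, Warehouse} → Qty does not hold.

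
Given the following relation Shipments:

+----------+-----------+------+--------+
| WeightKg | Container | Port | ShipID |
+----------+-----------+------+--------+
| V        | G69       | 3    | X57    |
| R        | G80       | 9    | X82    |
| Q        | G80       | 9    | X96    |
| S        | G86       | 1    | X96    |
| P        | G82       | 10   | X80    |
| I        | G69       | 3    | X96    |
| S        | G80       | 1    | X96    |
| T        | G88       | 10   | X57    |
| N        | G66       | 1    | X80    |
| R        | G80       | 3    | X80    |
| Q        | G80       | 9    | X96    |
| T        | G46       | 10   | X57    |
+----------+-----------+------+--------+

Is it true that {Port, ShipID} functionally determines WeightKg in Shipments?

(Port=3, ShipID=X57): 1 row → WeightKg = V ✓
(Port=9, ShipID=X82): 1 row → WeightKg = R ✓
(Port=9, ShipID=X96): 2 rows → WeightKg = Q, Q ✓
(Port=1, ShipID=X96): 2 rows → WeightKg = S, S ✓
(Port=10, ShipID=X80): 1 row → WeightKg = P ✓
(Port=3, ShipID=X96): 1 row → WeightKg = I ✓
(Port=10, ShipID=X57): 2 rows → WeightKg = T, T ✓
(Port=1, ShipID=X80): 1 row → WeightKg = N ✓
(Port=3, ShipID=X80): 1 row → WeightKg = R ✓
Every {Port, ShipID} value is associated with a single WeightKg value, so {Port, ShipID} -> WeightKg holds.

Yes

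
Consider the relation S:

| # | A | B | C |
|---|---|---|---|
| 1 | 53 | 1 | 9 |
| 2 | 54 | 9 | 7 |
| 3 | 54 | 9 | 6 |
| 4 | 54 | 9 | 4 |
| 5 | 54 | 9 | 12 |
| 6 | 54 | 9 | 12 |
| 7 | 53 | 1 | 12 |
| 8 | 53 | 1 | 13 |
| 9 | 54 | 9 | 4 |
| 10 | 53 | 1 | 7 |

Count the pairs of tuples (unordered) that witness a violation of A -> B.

A=53: all 4 rows agree on B — 0 pairs.
A=54: all 6 rows agree on B — 0 pairs.

0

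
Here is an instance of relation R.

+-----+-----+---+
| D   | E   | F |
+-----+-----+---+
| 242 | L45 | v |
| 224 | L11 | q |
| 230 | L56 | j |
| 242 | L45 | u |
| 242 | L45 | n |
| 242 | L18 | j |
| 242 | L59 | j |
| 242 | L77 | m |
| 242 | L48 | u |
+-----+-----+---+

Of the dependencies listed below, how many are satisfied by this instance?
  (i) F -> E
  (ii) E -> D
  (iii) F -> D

(i) F -> E: F=j: 3 rows → E takes values {L56, L18, L59} — violation; F=u: 2 rows → E takes values {L45, L48} — violation — fails.
(ii) E -> D: every LHS value maps to a single RHS value — holds.
(iii) F -> D: F=j: 3 rows → D takes values {230, 242} — violation — fails.
1 of the 3 dependencies holds.

1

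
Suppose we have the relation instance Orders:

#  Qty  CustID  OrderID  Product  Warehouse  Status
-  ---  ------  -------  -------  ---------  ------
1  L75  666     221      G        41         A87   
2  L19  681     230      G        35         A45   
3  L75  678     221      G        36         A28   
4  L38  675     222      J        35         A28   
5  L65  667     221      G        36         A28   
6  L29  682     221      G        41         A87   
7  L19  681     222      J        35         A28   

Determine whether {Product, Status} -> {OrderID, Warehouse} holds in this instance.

Yes

(Product=G, Status=A87): rows 1, 6 → {OrderID,Warehouse} = (221, 41), (221, 41) ✓
(Product=G, Status=A45): row 2 → {OrderID,Warehouse} = (230, 35) ✓
(Product=G, Status=A28): rows 3, 5 → {OrderID,Warehouse} = (221, 36), (221, 36) ✓
(Product=J, Status=A28): rows 4, 7 → {OrderID,Warehouse} = (222, 35), (222, 35) ✓
Every {Product, Status} value is associated with a single {OrderID, Warehouse} value, so {Product, Status} -> {OrderID, Warehouse} holds.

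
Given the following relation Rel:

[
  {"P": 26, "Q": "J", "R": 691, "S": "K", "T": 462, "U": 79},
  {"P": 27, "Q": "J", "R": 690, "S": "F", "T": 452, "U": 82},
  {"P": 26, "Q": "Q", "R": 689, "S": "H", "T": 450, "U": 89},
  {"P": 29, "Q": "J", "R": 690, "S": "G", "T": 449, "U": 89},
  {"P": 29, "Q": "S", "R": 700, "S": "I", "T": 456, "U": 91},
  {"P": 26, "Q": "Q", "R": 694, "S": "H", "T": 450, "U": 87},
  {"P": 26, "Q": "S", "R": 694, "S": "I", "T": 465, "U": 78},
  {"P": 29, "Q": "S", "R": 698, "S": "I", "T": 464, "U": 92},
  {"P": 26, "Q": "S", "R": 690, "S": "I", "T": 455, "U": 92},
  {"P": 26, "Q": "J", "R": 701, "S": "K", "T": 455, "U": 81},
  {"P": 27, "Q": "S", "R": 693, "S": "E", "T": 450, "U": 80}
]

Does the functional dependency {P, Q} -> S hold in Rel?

Yes

(P=26, Q=J): 2 rows → S = K, K ✓
(P=27, Q=J): 1 row → S = F ✓
(P=26, Q=Q): 2 rows → S = H, H ✓
(P=29, Q=J): 1 row → S = G ✓
(P=29, Q=S): 2 rows → S = I, I ✓
(P=26, Q=S): 2 rows → S = I, I ✓
(P=27, Q=S): 1 row → S = E ✓
Every {P, Q} value is associated with a single S value, so {P, Q} -> S holds.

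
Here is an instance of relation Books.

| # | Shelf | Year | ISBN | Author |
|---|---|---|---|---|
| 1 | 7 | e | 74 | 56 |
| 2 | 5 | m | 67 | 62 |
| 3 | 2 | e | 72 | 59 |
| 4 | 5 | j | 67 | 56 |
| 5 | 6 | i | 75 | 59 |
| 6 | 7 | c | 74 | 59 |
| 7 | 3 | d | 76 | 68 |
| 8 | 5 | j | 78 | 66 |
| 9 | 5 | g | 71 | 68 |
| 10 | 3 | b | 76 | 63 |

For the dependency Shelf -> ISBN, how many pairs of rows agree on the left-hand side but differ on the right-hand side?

5

Shelf=7: all 2 rows agree on ISBN — 0 pairs.
Shelf=5: violating pairs (2,8), (2,9), (4,8), (4,9), (8,9) — 5 pairs.
Shelf=3: all 2 rows agree on ISBN — 0 pairs.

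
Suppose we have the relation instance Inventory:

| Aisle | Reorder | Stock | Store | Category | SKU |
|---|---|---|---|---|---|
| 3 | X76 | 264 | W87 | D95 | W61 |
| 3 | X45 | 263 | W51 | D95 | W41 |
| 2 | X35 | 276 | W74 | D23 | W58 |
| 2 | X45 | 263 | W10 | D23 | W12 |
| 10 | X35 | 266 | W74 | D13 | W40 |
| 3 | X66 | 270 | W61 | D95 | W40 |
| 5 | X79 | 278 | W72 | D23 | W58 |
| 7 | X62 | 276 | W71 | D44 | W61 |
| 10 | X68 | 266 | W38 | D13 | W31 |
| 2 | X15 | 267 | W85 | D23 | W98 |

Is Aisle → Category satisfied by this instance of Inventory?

Aisle=3: 3 rows → Category = D95, D95, D95 ✓
Aisle=2: 3 rows → Category = D23, D23, D23 ✓
Aisle=10: 2 rows → Category = D13, D13 ✓
Aisle=5: 1 row → Category = D23 ✓
Aisle=7: 1 row → Category = D44 ✓
Every Aisle value is associated with a single Category value, so Aisle → Category holds.

Yes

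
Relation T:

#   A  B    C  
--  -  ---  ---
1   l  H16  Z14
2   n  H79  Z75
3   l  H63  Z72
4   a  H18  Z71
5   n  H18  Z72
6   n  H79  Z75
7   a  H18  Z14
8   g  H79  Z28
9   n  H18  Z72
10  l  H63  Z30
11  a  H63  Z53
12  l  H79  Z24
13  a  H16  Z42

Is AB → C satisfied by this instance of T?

No

(A=l, B=H16): row 1 → C = Z14 ✓
(A=n, B=H79): rows 2, 6 → C = Z75, Z75 ✓
(A=l, B=H63): rows 3, 10 → C takes values {Z72, Z30} — violation
(A=a, B=H18): rows 4, 7 → C takes values {Z71, Z14} — violation
(A=n, B=H18): rows 5, 9 → C = Z72, Z72 ✓
(A=g, B=H79): row 8 → C = Z28 ✓
(A=a, B=H63): row 11 → C = Z53 ✓
(A=l, B=H79): row 12 → C = Z24 ✓
(A=a, B=H16): row 13 → C = Z42 ✓
Two rows agree on AB but differ on C, so AB → C does not hold.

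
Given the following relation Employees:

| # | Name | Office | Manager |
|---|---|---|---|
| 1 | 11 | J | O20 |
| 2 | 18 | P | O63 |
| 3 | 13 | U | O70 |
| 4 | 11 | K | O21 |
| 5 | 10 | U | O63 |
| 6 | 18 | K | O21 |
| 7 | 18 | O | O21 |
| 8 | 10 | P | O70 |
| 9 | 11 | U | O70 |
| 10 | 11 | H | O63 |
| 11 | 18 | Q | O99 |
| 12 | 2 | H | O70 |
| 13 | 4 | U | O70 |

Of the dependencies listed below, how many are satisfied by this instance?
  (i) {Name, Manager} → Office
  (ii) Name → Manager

(i) {Name, Manager} → Office: (Name=18, Manager=O21): rows 6, 7 → Office takes values {K, O} — violation — fails.
(ii) Name → Manager: Name=11: rows 1, 4, 9, 10 → Manager takes values {O20, O21, O70, O63} — violation; Name=18: rows 2, 6, 7, 11 → Manager takes values {O63, O21, O99} — violation; Name=10: rows 5, 8 → Manager takes values {O63, O70} — violation — fails.
None of the 2 dependencies hold.

0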